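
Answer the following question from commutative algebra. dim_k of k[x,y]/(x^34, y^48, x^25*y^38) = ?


k[x,y]/I, I = (x^34, y^48, x^25*y^38)
Rect: 34x48=1632. Corner: (34-25)x(48-38)=90.
dim = 1632-90 = 1542


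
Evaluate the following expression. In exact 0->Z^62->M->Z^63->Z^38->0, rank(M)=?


Alt sum=0:
(-1)^0*62 + (-1)^1*? + (-1)^2*63 + (-1)^3*38=0
rank(M)=87


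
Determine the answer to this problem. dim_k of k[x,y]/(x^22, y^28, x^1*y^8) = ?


k[x,y]/I, I = (x^22, y^28, x^1*y^8)
Rect: 22x28=616. Corner: (22-1)x(28-8)=420.
dim = 616-420 = 196


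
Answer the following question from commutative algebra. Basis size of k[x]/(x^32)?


Basis: 1,x,...,x^31
dim=32


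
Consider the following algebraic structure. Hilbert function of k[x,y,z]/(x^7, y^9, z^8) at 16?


Need i<7, j<9, k<8 with i+j+k=16.
For each i, j ranges over max(0,16-i-7)..min(8,16-i):
  i=0: j in [9,8] -> 0
  i=1: j in [8,8] -> 1
  i=2: j in [7,8] -> 2
  i=3: j in [6,8] -> 3
  i=4: j in [5,8] -> 4
  i=5: j in [4,8] -> 5
  i=6: j in [3,8] -> 6
H(16) = 0+1+2+3+4+5+6 = 21


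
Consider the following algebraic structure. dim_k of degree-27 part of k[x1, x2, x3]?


C(d+n-1,n-1)=C(29,2)=406


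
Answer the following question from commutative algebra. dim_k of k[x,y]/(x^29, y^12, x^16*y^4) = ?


k[x,y]/I, I = (x^29, y^12, x^16*y^4)
Rect: 29x12=348. Corner: (29-16)x(12-4)=104.
dim = 348-104 = 244


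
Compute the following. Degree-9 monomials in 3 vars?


C(d+n-1,n-1)=C(11,2)=55


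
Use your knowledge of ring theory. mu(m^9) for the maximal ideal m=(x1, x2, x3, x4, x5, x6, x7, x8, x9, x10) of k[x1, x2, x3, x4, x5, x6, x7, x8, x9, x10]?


Graded Nakayama: mu(m^d) = dim_k (m^d/m^(d+1)) = #degree-9 monomials in 10 vars
C(n+d-1,d)=C(18,9)=48620


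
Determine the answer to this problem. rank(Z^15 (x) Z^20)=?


rank(M(x)N) = rank(M)*rank(N)
15*20 = 300


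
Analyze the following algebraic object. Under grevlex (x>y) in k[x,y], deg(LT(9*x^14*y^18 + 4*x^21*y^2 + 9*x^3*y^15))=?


LT: 9*x^14*y^18
deg_x=14, deg_y=18
Total=14+18=32


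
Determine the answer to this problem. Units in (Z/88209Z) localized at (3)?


Local ring = Z/729Z.
phi(729) = 3^5*(3-1) = 486


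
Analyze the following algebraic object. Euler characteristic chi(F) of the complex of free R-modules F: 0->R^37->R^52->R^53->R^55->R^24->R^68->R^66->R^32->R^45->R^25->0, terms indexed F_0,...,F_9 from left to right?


chi = sum (-1)^i * rank:
(-1)^0*37=37
(-1)^1*52=-52
(-1)^2*53=53
(-1)^3*55=-55
(-1)^4*24=24
(-1)^5*68=-68
(-1)^6*66=66
(-1)^7*32=-32
(-1)^8*45=45
(-1)^9*25=-25
chi=-7


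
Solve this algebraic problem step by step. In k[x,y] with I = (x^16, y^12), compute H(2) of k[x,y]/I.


k[x,y], I = (x^16, y^12), d = 2
Need i < 16 and d-i < 12.
Range: 0 <= i <= 2.
H(2) = 3


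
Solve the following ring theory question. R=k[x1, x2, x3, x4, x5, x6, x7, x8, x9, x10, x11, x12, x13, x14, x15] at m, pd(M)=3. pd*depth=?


pd+depth=15
depth=15-3=12
pd*depth=3*12=36


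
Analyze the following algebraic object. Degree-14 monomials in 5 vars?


C(d+n-1,n-1)=C(18,4)=3060


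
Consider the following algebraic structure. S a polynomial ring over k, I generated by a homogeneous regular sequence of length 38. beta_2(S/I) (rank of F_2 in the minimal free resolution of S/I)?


Regular sequence => Koszul complex is the minimal free resolution.
Syz_1 minimally generated by Koszul relations f_i*e_j - f_j*e_i (i<j): mu(Syz_1) = beta_2 = C(m,2) = m(m-1)/2
m=38
38*37/2 = 703


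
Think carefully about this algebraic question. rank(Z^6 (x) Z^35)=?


rank(M(x)N) = rank(M)*rank(N)
6*35 = 210


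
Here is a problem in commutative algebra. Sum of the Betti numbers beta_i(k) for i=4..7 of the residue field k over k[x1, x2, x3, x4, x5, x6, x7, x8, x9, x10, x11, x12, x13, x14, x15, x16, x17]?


Koszul resolution: beta_i(k)=C(n,i), n=17
C(17,4)=2380, C(17,5)=6188, C(17,6)=12376, C(17,7)=19448
Sum=40392


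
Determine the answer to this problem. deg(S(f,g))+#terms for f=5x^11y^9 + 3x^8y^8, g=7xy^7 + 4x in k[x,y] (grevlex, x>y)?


LT(f)=5x^11y^9, LT(g)=7xy^7
lcm(LM)=x^11y^9
S(f,g) (scaled by 35 to clear denominators) = 7*f - 5x^10y^2*g = 21x^8y^8 - 20x^11y^2
2 terms, deg 16.
16+2=18


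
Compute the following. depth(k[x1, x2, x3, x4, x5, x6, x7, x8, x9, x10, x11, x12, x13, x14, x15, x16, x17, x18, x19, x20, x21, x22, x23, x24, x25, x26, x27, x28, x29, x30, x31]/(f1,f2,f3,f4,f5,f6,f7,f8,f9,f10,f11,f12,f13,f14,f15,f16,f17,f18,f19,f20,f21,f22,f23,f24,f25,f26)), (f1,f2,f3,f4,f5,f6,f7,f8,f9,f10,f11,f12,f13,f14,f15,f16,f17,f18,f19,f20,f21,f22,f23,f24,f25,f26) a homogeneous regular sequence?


depth(R)=31
depth(R/I)=31-26=5


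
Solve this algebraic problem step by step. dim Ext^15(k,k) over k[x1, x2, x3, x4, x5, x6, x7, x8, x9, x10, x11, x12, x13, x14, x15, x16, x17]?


C(n,i)=C(17,15)=136


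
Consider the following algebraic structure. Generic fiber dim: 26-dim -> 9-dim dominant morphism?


dim(fiber)=dim(X)-dim(Y)=26-9=17


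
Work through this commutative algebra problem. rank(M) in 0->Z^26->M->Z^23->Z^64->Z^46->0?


Alt sum=0:
(-1)^0*26 + (-1)^1*? + (-1)^2*23 + (-1)^3*64 + (-1)^4*46=0
rank(M)=31


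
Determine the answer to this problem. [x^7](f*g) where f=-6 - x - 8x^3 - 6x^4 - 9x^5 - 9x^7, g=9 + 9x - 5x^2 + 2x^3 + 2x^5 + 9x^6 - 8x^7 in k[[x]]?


[x^7] = sum a_i*b_j, i+j=7
  -6*-8=48
  -1*9=-9
  -6*2=-12
  -9*-5=45
  -9*9=-81
Sum=-9


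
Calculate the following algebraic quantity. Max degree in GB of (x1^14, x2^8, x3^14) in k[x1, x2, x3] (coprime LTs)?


Pure powers, coprime LTs => already GB.
Degrees: 14, 8, 14
Max=14


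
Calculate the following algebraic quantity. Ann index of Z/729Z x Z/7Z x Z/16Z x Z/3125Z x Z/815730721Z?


Exponent = lcm of the cyclic orders; pairwise coprime => product.
3^6*7^1*2^4*5^5*13^8=729*7*16*3125*815730721=208133693463150000


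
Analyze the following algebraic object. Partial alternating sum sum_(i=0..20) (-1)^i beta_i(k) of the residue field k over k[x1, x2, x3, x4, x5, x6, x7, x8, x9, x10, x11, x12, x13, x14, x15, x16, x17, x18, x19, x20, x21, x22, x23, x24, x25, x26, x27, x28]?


Koszul resolution: beta_i(k)=C(n,i), n=28
sum_(i=0..p) (-1)^i C(n,i) = (-1)^p C(n-1,p)
(-1)^20*C(27,20) = (-1)^20*888030 = 888030


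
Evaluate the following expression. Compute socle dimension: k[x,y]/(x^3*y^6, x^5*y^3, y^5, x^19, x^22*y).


Socle = ann(m) = span of standard monomials u with x*u, y*u in I (staircase corners).
Redundant generators: x^22*y, x^3*y^6
Minimal generators: x^19, x^5*y^3, y^5
Corners: x^4y^4, x^18y^2
Socle dim=2


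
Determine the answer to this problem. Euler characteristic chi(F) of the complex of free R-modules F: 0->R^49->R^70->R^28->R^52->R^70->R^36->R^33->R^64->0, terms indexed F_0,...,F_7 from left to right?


chi = sum (-1)^i * rank:
(-1)^0*49=49
(-1)^1*70=-70
(-1)^2*28=28
(-1)^3*52=-52
(-1)^4*70=70
(-1)^5*36=-36
(-1)^6*33=33
(-1)^7*64=-64
chi=-42


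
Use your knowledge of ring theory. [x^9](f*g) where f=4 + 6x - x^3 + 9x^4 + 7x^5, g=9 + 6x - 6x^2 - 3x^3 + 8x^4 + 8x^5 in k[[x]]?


[x^9] = sum a_i*b_j, i+j=9
  9*8=72
  7*8=56
Sum=128


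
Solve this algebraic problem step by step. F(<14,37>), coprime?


gcd(14,37)=1 => F=ab-a-b=14*37-14-37=518-51=467


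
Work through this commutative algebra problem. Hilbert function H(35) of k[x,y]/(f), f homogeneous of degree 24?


H(t)=d for t>=d-1.
d=24, t=35
H(35)=24


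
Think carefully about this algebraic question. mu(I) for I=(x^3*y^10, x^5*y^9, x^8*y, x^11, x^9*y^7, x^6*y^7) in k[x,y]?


Remove redundant (divisible by others).
x^9*y^7 redundant.
Min: x^11, x^8*y, x^6*y^7, x^5*y^9, x^3*y^10
Count=5


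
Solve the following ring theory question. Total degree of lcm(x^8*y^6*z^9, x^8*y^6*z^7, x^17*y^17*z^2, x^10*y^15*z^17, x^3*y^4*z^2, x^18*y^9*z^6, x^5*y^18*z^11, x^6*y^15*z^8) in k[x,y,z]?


lcm = componentwise max:
x: max(8,8,17,10,3,18,5,6)=18
y: max(6,6,17,15,4,9,18,15)=18
z: max(9,7,2,17,2,6,11,8)=17
Total=18+18+17=53


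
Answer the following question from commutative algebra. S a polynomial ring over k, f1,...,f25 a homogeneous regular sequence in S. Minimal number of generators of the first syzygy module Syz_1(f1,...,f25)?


Regular sequence => Koszul complex is the minimal free resolution.
Syz_1 minimally generated by Koszul relations f_i*e_j - f_j*e_i (i<j): mu(Syz_1) = beta_2 = C(m,2) = m(m-1)/2
m=25
25*24/2 = 300


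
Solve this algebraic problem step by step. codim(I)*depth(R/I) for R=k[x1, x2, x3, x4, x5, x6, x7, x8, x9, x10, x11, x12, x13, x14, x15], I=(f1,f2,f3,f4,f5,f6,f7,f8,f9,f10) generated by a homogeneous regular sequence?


codim=10, depth=dim(R/I)=15-10=5
Product=10*5=50


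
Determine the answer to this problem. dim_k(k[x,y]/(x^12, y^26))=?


Basis: x^i*y^j, i<12, j<26
12*26=312


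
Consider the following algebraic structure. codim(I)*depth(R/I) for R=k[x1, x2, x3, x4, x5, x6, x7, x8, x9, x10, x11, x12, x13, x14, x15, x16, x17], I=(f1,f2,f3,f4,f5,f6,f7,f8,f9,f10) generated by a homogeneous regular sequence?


codim=10, depth=dim(R/I)=17-10=7
Product=10*7=70


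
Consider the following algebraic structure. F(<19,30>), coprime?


gcd(19,30)=1 => F=ab-a-b=19*30-19-30=570-49=521


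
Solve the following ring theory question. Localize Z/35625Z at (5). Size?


5-primary part: 35625=5^4*57
Size=5^4=625


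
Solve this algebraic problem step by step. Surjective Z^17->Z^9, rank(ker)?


rank(ker) = 17-9 = 8


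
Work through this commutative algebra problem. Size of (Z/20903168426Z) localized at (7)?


7-primary part: 20903168426=7^10*74
Size=7^10=282475249


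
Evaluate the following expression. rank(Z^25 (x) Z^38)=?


rank(M(x)N) = rank(M)*rank(N)
25*38 = 950


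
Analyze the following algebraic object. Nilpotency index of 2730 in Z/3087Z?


2730^k mod 3087:
k=1: 2730
k=2: 882
k=3: 0
First zero at k = 3


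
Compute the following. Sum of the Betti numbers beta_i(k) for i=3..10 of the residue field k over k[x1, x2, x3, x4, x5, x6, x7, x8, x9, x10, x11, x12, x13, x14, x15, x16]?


Koszul resolution: beta_i(k)=C(n,i), n=16
C(16,3)=560, C(16,4)=1820, C(16,5)=4368, C(16,6)=8008, C(16,7)=11440, C(16,8)=12870, C(16,9)=11440, C(16,10)=8008
Sum=58514


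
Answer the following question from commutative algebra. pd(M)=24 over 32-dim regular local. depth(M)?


pd+depth=depth(R)=32
depth=32-24=8


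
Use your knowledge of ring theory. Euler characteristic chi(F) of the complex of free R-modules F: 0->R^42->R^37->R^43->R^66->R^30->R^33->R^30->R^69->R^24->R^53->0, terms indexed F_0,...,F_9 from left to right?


chi = sum (-1)^i * rank:
(-1)^0*42=42
(-1)^1*37=-37
(-1)^2*43=43
(-1)^3*66=-66
(-1)^4*30=30
(-1)^5*33=-33
(-1)^6*30=30
(-1)^7*69=-69
(-1)^8*24=24
(-1)^9*53=-53
chi=-89


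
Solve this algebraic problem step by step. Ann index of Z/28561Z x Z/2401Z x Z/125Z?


Exponent = lcm of the cyclic orders; pairwise coprime => product.
13^4*7^4*5^3=28561*2401*125=8571870125


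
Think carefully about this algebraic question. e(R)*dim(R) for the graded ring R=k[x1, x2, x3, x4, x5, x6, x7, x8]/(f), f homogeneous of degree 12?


e(R)=deg(f)=12, dim(R)=8-1=7
e*dim=12*7=84


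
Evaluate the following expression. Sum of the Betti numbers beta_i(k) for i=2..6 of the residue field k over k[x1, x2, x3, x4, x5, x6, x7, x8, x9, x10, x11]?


Koszul resolution: beta_i(k)=C(n,i), n=11
C(11,2)=55, C(11,3)=165, C(11,4)=330, C(11,5)=462, C(11,6)=462
Sum=1474


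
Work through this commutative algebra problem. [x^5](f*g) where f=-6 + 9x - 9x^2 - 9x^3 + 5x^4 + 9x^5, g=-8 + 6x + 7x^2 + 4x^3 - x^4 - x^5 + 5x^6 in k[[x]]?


[x^5] = sum a_i*b_j, i+j=5
  -6*-1=6
  9*-1=-9
  -9*4=-36
  -9*7=-63
  5*6=30
  9*-8=-72
Sum=-144


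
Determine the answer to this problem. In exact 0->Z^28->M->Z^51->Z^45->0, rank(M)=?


Alt sum=0:
(-1)^0*28 + (-1)^1*? + (-1)^2*51 + (-1)^3*45=0
rank(M)=34


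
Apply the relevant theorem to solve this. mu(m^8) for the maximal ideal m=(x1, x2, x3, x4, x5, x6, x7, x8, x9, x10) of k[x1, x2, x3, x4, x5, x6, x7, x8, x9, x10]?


Graded Nakayama: mu(m^d) = dim_k (m^d/m^(d+1)) = #degree-8 monomials in 10 vars
C(n+d-1,d)=C(17,8)=24310


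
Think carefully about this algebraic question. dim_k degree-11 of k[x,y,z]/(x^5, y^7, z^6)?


Need i<5, j<7, k<6 with i+j+k=11.
For each i, j ranges over max(0,11-i-5)..min(6,11-i):
  i=0: j in [6,6] -> 1
  i=1: j in [5,6] -> 2
  i=2: j in [4,6] -> 3
  i=3: j in [3,6] -> 4
  i=4: j in [2,6] -> 5
H(11) = 1+2+3+4+5 = 15


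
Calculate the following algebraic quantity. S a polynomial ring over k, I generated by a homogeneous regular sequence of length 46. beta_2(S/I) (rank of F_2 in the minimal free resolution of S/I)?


Regular sequence => Koszul complex is the minimal free resolution.
Syz_1 minimally generated by Koszul relations f_i*e_j - f_j*e_i (i<j): mu(Syz_1) = beta_2 = C(m,2) = m(m-1)/2
m=46
46*45/2 = 1035


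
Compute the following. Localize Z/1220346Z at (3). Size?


3-primary part: 1220346=3^9*62
Size=3^9=19683


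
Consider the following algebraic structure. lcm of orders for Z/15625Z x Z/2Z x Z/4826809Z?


Exponent = lcm of the cyclic orders; pairwise coprime => product.
5^6*2^1*13^6=15625*2*4826809=150837781250


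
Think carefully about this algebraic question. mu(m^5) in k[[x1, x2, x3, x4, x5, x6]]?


C(n+d-1,d)=C(10,5)=252


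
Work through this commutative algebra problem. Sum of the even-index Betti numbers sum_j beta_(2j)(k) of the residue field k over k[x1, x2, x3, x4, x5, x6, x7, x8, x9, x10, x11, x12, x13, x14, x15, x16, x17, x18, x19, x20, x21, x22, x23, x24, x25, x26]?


Koszul resolution: beta_i(k)=C(n,i), n=26
sum_even C(26,i) = 2^(n-1) = 2^25 = 33554432


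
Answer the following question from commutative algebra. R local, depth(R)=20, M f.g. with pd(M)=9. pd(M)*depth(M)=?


pd+depth=20
depth=20-9=11
pd*depth=9*11=99


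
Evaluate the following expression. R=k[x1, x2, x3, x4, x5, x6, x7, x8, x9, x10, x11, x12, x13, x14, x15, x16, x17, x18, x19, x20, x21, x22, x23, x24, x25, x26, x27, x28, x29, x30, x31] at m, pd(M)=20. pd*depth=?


pd+depth=31
depth=31-20=11
pd*depth=20*11=220


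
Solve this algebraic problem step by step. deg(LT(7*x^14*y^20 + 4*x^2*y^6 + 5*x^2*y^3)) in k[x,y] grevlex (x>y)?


LT: 7*x^14*y^20
deg_x=14, deg_y=20
Total=14+20=34


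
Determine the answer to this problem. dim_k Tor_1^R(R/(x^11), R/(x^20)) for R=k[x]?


Tor_1(R/I,R/J)=(I cap J)/IJ=(x^20)/(x^31)
dim=31-20=min(11,20)=11


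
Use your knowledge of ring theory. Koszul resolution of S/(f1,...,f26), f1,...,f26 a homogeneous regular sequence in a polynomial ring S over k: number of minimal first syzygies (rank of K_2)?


Regular sequence => Koszul complex is the minimal free resolution.
Syz_1 minimally generated by Koszul relations f_i*e_j - f_j*e_i (i<j): mu(Syz_1) = beta_2 = C(m,2) = m(m-1)/2
m=26
26*25/2 = 325


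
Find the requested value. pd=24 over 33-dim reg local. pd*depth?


pd+depth=33
depth=33-24=9
pd*depth=24*9=216


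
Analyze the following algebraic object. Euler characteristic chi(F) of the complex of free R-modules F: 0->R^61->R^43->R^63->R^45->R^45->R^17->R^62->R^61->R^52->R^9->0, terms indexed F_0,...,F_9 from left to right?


chi = sum (-1)^i * rank:
(-1)^0*61=61
(-1)^1*43=-43
(-1)^2*63=63
(-1)^3*45=-45
(-1)^4*45=45
(-1)^5*17=-17
(-1)^6*62=62
(-1)^7*61=-61
(-1)^8*52=52
(-1)^9*9=-9
chi=108


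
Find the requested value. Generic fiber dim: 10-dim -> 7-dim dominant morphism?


dim(fiber)=dim(X)-dim(Y)=10-7=3


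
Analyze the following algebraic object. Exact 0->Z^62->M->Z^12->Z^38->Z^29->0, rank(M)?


Alt sum=0:
(-1)^0*62 + (-1)^1*? + (-1)^2*12 + (-1)^3*38 + (-1)^4*29=0
rank(M)=65


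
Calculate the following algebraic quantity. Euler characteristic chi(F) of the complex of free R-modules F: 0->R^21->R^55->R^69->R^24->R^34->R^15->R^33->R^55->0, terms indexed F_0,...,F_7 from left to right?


chi = sum (-1)^i * rank:
(-1)^0*21=21
(-1)^1*55=-55
(-1)^2*69=69
(-1)^3*24=-24
(-1)^4*34=34
(-1)^5*15=-15
(-1)^6*33=33
(-1)^7*55=-55
chi=8


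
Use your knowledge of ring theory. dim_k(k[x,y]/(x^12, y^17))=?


Basis: x^i*y^j, i<12, j<17
12*17=204


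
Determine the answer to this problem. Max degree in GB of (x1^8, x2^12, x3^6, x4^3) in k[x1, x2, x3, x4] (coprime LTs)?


Pure powers, coprime LTs => already GB.
Degrees: 8, 12, 6, 3
Max=12


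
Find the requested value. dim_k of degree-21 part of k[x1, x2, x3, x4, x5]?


C(d+n-1,n-1)=C(25,4)=12650


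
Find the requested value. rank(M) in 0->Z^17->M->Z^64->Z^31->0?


Alt sum=0:
(-1)^0*17 + (-1)^1*? + (-1)^2*64 + (-1)^3*31=0
rank(M)=50


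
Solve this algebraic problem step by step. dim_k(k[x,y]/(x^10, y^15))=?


Basis: x^i*y^j, i<10, j<15
10*15=150


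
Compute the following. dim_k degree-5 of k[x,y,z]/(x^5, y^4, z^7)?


Need i<5, j<4, k<7 with i+j+k=5.
For each i, j ranges over max(0,5-i-6)..min(3,5-i):
  i=0: j in [0,3] -> 4
  i=1: j in [0,3] -> 4
  i=2: j in [0,3] -> 4
  i=3: j in [0,2] -> 3
  i=4: j in [0,1] -> 2
H(5) = 4+4+4+3+2 = 17


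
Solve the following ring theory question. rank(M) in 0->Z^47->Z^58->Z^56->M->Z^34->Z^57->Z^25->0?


Alt sum=0:
(-1)^0*47 + (-1)^1*58 + (-1)^2*56 + (-1)^3*? + (-1)^4*34 + (-1)^5*57 + (-1)^6*25=0
rank(M)=47


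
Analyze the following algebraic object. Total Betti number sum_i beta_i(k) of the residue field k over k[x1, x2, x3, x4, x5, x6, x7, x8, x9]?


Koszul resolution: beta_i(k)=C(n,i), n=9
sum_i C(9,i) = 2^9 = 512


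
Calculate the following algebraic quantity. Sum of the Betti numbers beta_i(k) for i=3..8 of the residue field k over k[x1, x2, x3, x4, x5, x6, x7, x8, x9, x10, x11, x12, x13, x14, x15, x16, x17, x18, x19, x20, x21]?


Koszul resolution: beta_i(k)=C(n,i), n=21
C(21,3)=1330, C(21,4)=5985, C(21,5)=20349, C(21,6)=54264, C(21,7)=116280, C(21,8)=203490
Sum=401698


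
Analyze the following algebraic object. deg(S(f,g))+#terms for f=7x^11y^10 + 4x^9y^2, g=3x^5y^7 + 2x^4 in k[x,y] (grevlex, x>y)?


LT(f)=7x^11y^10, LT(g)=3x^5y^7
lcm(LM)=x^11y^10
S(f,g) (scaled by 21 to clear denominators) = 3*f - 7x^6y^3*g = -14x^10y^3 + 12x^9y^2
2 terms, deg 13.
13+2=15


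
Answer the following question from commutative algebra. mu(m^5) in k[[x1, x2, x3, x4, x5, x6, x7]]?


C(n+d-1,d)=C(11,5)=462


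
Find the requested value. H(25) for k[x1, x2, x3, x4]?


C(d+n-1,n-1)=C(28,3)=3276


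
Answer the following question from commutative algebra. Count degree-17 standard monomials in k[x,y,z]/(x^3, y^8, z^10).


Need i<3, j<8, k<10 with i+j+k=17.
For each i, j ranges over max(0,17-i-9)..min(7,17-i):
  i=0: j in [8,7] -> 0
  i=1: j in [7,7] -> 1
  i=2: j in [6,7] -> 2
H(17) = 0+1+2 = 3


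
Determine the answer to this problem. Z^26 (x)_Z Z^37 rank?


rank(M(x)N) = rank(M)*rank(N)
26*37 = 962


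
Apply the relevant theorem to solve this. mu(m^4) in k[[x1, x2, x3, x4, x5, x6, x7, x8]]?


C(n+d-1,d)=C(11,4)=330


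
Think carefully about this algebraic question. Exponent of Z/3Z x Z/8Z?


Exponent = lcm of the cyclic orders; pairwise coprime => product.
3^1*2^3=3*8=24


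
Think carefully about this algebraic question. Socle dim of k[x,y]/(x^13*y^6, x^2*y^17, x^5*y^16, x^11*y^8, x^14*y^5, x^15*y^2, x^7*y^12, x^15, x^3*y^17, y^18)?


Socle = ann(m) = span of standard monomials u with x*u, y*u in I (staircase corners).
Redundant generators: x^15*y^2, x^3*y^17
Minimal generators: x^15, x^14*y^5, x^13*y^6, x^11*y^8, x^7*y^12, x^5*y^16, x^2*y^17, y^18
Corners: xy^17, x^4y^16, x^6y^15, x^10y^11, x^12y^7, x^13y^5, x^14y^4
Socle dim=7


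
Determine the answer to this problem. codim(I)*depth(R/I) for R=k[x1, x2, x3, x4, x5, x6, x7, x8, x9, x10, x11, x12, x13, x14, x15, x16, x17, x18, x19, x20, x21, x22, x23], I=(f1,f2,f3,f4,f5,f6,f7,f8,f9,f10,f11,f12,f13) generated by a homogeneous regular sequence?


codim=13, depth=dim(R/I)=23-13=10
Product=13*10=130


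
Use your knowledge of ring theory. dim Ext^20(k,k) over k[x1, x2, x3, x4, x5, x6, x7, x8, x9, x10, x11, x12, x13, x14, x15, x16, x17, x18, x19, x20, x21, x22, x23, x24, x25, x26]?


C(n,i)=C(26,20)=230230


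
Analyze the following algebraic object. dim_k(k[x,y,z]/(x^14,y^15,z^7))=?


Basis: x^iy^jz^k, i<14,j<15,k<7
14*15*7=1470


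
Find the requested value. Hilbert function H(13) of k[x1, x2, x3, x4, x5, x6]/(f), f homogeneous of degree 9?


C(18,5)-C(9,5)=8568-126=8442


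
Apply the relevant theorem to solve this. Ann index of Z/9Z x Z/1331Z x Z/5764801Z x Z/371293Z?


Exponent = lcm of the cyclic orders; pairwise coprime => product.
3^2*11^3*7^8*13^5=9*1331*5764801*371293=25640214056904447


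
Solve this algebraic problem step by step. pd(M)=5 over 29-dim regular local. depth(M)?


pd+depth=depth(R)=29
depth=29-5=24


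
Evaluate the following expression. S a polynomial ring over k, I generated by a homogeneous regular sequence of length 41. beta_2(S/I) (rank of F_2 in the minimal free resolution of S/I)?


Regular sequence => Koszul complex is the minimal free resolution.
Syz_1 minimally generated by Koszul relations f_i*e_j - f_j*e_i (i<j): mu(Syz_1) = beta_2 = C(m,2) = m(m-1)/2
m=41
41*40/2 = 820


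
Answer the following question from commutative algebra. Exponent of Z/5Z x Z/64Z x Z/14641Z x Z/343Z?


Exponent = lcm of the cyclic orders; pairwise coprime => product.
5^1*2^6*11^4*7^3=5*64*14641*343=1606996160


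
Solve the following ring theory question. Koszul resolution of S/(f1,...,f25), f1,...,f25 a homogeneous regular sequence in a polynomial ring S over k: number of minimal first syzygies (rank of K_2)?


Regular sequence => Koszul complex is the minimal free resolution.
Syz_1 minimally generated by Koszul relations f_i*e_j - f_j*e_i (i<j): mu(Syz_1) = beta_2 = C(m,2) = m(m-1)/2
m=25
25*24/2 = 300


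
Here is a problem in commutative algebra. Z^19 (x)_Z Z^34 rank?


rank(M(x)N) = rank(M)*rank(N)
19*34 = 646


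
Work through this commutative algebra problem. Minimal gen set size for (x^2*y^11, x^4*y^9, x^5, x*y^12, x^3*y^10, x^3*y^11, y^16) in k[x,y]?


Remove redundant (divisible by others).
x^3*y^11 redundant.
Min: x^5, x^4*y^9, x^3*y^10, x^2*y^11, x*y^12, y^16
Count=6


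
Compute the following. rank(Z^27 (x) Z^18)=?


rank(M(x)N) = rank(M)*rank(N)
27*18 = 486


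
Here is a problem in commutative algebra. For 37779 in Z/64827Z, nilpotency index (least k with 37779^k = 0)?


37779^k mod 64827:
k=1: 37779
k=2: 21609
k=3: 0
First zero at k = 3


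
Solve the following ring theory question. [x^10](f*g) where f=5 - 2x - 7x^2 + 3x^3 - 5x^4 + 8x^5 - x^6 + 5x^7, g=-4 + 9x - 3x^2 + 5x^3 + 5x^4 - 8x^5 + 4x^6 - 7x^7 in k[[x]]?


[x^10] = sum a_i*b_j, i+j=10
  3*-7=-21
  -5*4=-20
  8*-8=-64
  -1*5=-5
  5*5=25
Sum=-85


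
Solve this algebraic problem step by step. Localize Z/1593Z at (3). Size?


3-primary part: 1593=3^3*59
Size=3^3=27


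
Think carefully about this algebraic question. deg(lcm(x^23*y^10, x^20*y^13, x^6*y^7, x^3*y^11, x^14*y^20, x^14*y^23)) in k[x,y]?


lcm = componentwise max:
x: max(23,20,6,3,14,14)=23
y: max(10,13,7,11,20,23)=23
Total=23+23=46


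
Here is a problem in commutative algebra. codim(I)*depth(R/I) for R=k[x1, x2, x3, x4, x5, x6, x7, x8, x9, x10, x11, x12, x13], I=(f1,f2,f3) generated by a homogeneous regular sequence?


codim=3, depth=dim(R/I)=13-3=10
Product=3*10=30


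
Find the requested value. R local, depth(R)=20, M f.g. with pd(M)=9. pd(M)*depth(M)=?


pd+depth=20
depth=20-9=11
pd*depth=9*11=99


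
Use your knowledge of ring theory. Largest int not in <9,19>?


gcd(9,19)=1 => F=ab-a-b=9*19-9-19=171-28=143


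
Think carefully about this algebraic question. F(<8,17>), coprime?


gcd(8,17)=1 => F=ab-a-b=8*17-8-17=136-25=111


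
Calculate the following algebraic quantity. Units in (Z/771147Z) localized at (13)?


Local ring = Z/28561Z.
phi(28561) = 13^3*(13-1) = 26364


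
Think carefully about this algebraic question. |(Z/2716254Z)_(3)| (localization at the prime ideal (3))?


3-primary part: 2716254=3^10*46
Size=3^10=59049


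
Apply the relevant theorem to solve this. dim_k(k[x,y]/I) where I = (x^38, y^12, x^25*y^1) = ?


k[x,y]/I, I = (x^38, y^12, x^25*y^1)
Rect: 38x12=456. Corner: (38-25)x(12-1)=143.
dim = 456-143 = 313


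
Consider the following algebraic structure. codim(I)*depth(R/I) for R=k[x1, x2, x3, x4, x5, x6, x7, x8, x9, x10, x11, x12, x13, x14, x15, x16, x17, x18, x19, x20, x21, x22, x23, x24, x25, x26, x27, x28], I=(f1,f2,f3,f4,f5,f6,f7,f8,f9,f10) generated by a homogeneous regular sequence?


codim=10, depth=dim(R/I)=28-10=18
Product=10*18=180


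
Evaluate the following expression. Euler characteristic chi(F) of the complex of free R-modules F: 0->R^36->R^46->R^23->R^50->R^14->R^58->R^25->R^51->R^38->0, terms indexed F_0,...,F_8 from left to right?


chi = sum (-1)^i * rank:
(-1)^0*36=36
(-1)^1*46=-46
(-1)^2*23=23
(-1)^3*50=-50
(-1)^4*14=14
(-1)^5*58=-58
(-1)^6*25=25
(-1)^7*51=-51
(-1)^8*38=38
chi=-69


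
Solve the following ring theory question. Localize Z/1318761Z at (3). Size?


3-primary part: 1318761=3^9*67
Size=3^9=19683


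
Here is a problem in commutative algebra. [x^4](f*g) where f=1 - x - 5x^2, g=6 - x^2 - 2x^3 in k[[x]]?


[x^4] = sum a_i*b_j, i+j=4
  -1*-2=2
  -5*-1=5
Sum=7


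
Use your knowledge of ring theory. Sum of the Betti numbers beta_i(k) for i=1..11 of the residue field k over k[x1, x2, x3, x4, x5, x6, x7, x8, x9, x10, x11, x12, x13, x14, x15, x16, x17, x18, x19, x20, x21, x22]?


Koszul resolution: beta_i(k)=C(n,i), n=22
C(22,1)=22, C(22,2)=231, C(22,3)=1540, C(22,4)=7315, C(22,5)=26334, C(22,6)=74613, C(22,7)=170544, C(22,8)=319770, C(22,9)=497420, C(22,10)=646646, C(22,11)=705432
Sum=2449867


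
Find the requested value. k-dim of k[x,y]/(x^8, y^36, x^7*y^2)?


k[x,y]/I, I = (x^8, y^36, x^7*y^2)
Rect: 8x36=288. Corner: (8-7)x(36-2)=34.
dim = 288-34 = 254


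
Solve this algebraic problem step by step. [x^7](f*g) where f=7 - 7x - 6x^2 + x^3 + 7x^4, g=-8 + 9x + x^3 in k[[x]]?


[x^7] = sum a_i*b_j, i+j=7
  7*1=7
Sum=7


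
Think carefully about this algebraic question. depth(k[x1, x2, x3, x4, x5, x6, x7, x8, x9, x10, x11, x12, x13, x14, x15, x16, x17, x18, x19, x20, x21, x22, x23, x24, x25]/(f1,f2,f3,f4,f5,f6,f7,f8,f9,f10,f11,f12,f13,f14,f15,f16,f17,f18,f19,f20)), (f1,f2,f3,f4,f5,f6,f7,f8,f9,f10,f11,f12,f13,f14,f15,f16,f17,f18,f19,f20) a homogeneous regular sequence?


depth(R)=25
depth(R/I)=25-20=5


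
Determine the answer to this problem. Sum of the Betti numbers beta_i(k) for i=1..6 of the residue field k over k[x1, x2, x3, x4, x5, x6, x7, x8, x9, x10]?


Koszul resolution: beta_i(k)=C(n,i), n=10
C(10,1)=10, C(10,2)=45, C(10,3)=120, C(10,4)=210, C(10,5)=252, C(10,6)=210
Sum=847


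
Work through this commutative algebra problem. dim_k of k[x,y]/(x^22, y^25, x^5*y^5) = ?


k[x,y]/I, I = (x^22, y^25, x^5*y^5)
Rect: 22x25=550. Corner: (22-5)x(25-5)=340.
dim = 550-340 = 210


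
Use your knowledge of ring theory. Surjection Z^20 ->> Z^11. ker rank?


rank(ker) = 20-11 = 9


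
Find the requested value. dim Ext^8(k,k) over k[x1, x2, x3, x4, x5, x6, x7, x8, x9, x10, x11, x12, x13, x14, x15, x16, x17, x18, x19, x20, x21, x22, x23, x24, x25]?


C(n,i)=C(25,8)=1081575


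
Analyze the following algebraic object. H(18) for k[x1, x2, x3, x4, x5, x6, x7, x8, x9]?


C(d+n-1,n-1)=C(26,8)=1562275


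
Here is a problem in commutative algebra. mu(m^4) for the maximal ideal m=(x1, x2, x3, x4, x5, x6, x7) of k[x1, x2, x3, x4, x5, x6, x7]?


Graded Nakayama: mu(m^d) = dim_k (m^d/m^(d+1)) = #degree-4 monomials in 7 vars
C(n+d-1,d)=C(10,4)=210


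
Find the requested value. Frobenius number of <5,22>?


gcd(5,22)=1 => F=ab-a-b=5*22-5-22=110-27=83


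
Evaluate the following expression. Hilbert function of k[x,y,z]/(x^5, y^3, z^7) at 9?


Need i<5, j<3, k<7 with i+j+k=9.
For each i, j ranges over max(0,9-i-6)..min(2,9-i):
  i=0: j in [3,2] -> 0
  i=1: j in [2,2] -> 1
  i=2: j in [1,2] -> 2
  i=3: j in [0,2] -> 3
  i=4: j in [0,2] -> 3
H(9) = 0+1+2+3+3 = 9


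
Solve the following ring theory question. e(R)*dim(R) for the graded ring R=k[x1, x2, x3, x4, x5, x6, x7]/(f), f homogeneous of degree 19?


e(R)=deg(f)=19, dim(R)=7-1=6
e*dim=19*6=114


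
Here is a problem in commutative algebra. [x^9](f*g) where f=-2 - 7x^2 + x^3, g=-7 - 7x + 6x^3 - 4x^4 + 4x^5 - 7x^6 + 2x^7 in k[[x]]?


[x^9] = sum a_i*b_j, i+j=9
  -7*2=-14
  1*-7=-7
Sum=-21


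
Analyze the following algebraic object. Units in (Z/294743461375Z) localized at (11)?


Local ring = Z/2357947691Z.
phi(2357947691) = 11^8*(11-1) = 2143588810


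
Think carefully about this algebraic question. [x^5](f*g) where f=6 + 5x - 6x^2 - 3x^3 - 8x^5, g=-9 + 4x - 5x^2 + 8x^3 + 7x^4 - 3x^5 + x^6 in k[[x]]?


[x^5] = sum a_i*b_j, i+j=5
  6*-3=-18
  5*7=35
  -6*8=-48
  -3*-5=15
  -8*-9=72
Sum=56


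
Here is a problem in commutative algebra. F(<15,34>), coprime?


gcd(15,34)=1 => F=ab-a-b=15*34-15-34=510-49=461


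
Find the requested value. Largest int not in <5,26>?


gcd(5,26)=1 => F=ab-a-b=5*26-5-26=130-31=99


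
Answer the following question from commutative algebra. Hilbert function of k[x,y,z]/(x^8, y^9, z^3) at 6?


Need i<8, j<9, k<3 with i+j+k=6.
For each i, j ranges over max(0,6-i-2)..min(8,6-i):
  i=0: j in [4,6] -> 3
  i=1: j in [3,5] -> 3
  i=2: j in [2,4] -> 3
  i=3: j in [1,3] -> 3
  i=4: j in [0,2] -> 3
  i=5: j in [0,1] -> 2
  i=6: j in [0,0] -> 1
H(6) = 3+3+3+3+3+2+1 = 18


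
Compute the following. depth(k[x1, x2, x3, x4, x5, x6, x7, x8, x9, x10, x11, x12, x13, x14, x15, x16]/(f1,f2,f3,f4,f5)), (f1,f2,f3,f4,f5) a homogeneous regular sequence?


depth(R)=16
depth(R/I)=16-5=11


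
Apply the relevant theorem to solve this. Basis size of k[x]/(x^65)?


Basis: 1,x,...,x^64
dim=65


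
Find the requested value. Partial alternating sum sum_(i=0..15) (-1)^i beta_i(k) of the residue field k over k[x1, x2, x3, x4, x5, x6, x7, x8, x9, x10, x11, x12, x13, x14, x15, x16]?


Koszul resolution: beta_i(k)=C(n,i), n=16
sum_(i=0..p) (-1)^i C(n,i) = (-1)^p C(n-1,p)
(-1)^15*C(15,15) = (-1)^15*1 = -1


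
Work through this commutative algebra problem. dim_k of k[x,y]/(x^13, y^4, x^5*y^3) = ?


k[x,y]/I, I = (x^13, y^4, x^5*y^3)
Rect: 13x4=52. Corner: (13-5)x(4-3)=8.
dim = 52-8 = 44


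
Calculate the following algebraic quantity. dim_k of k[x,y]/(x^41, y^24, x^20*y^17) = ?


k[x,y]/I, I = (x^41, y^24, x^20*y^17)
Rect: 41x24=984. Corner: (41-20)x(24-17)=147.
dim = 984-147 = 837


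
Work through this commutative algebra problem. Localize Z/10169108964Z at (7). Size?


7-primary part: 10169108964=7^10*36
Size=7^10=282475249


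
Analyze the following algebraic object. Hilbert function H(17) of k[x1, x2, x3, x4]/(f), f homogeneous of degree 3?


C(20,3)-C(17,3)=1140-680=460


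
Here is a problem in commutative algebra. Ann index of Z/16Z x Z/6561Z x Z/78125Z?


Exponent = lcm of the cyclic orders; pairwise coprime => product.
2^4*3^8*5^7=16*6561*78125=8201250000


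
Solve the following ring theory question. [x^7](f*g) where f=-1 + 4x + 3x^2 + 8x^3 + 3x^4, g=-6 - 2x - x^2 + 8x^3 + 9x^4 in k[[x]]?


[x^7] = sum a_i*b_j, i+j=7
  8*9=72
  3*8=24
Sum=96


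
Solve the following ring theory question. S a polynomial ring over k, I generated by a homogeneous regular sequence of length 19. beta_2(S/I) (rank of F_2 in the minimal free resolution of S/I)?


Regular sequence => Koszul complex is the minimal free resolution.
Syz_1 minimally generated by Koszul relations f_i*e_j - f_j*e_i (i<j): mu(Syz_1) = beta_2 = C(m,2) = m(m-1)/2
m=19
19*18/2 = 171


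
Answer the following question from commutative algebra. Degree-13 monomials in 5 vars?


C(d+n-1,n-1)=C(17,4)=2380


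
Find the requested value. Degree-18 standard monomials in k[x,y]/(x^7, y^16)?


k[x,y], I = (x^7, y^16), d = 18
Need i < 7 and d-i < 16.
Range: 3 <= i <= 6.
H(18) = 4


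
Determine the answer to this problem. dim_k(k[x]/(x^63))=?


Basis: 1,x,...,x^62
dim=63


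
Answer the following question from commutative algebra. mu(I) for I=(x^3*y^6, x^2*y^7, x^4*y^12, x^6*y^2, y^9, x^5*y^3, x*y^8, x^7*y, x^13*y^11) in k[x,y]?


Remove redundant (divisible by others).
x^13*y^11 redundant.
x^4*y^12 redundant.
Min: x^7*y, x^6*y^2, x^5*y^3, x^3*y^6, x^2*y^7, x*y^8, y^9
Count=7


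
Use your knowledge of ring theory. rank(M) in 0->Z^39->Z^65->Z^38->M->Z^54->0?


Alt sum=0:
(-1)^0*39 + (-1)^1*65 + (-1)^2*38 + (-1)^3*? + (-1)^4*54=0
rank(M)=66


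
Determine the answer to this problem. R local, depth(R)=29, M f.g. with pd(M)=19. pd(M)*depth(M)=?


pd+depth=29
depth=29-19=10
pd*depth=19*10=190


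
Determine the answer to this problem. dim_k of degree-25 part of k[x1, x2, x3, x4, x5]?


C(d+n-1,n-1)=C(29,4)=23751


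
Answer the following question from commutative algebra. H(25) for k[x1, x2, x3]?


C(d+n-1,n-1)=C(27,2)=351


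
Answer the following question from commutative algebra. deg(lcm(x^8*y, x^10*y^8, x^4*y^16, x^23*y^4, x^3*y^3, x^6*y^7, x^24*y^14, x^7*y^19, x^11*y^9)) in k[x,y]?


lcm = componentwise max:
x: max(8,10,4,23,3,6,24,7,11)=24
y: max(1,8,16,4,3,7,14,19,9)=19
Total=24+19=43


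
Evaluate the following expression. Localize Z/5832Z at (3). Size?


3-primary part: 5832=3^6*8
Size=3^6=729


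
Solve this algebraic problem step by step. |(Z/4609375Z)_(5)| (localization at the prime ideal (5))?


5-primary part: 4609375=5^7*59
Size=5^7=78125


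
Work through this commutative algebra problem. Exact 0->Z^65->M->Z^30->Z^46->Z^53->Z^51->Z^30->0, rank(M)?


Alt sum=0:
(-1)^0*65 + (-1)^1*? + (-1)^2*30 + (-1)^3*46 + (-1)^4*53 + (-1)^5*51 + (-1)^6*30=0
rank(M)=81


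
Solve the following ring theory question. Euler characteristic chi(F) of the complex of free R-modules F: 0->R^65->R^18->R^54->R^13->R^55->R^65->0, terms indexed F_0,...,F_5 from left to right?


chi = sum (-1)^i * rank:
(-1)^0*65=65
(-1)^1*18=-18
(-1)^2*54=54
(-1)^3*13=-13
(-1)^4*55=55
(-1)^5*65=-65
chi=78


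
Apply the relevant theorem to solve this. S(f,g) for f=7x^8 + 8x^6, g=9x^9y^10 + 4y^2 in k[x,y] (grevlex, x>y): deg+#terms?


LT(f)=7x^8, LT(g)=9x^9y^10
lcm(LM)=x^9y^10
S(f,g) (scaled by 63 to clear denominators) = 9xy^10*f - 7*g = 72x^7y^10 - 28y^2
2 terms, deg 17.
17+2=19


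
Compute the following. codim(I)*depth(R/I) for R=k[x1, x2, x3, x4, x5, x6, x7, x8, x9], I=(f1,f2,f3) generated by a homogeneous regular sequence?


codim=3, depth=dim(R/I)=9-3=6
Product=3*6=18


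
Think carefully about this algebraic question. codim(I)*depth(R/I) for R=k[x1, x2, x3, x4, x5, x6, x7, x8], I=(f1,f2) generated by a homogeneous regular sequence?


codim=2, depth=dim(R/I)=8-2=6
Product=2*6=12


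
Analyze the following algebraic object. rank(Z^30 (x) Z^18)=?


rank(M(x)N) = rank(M)*rank(N)
30*18 = 540


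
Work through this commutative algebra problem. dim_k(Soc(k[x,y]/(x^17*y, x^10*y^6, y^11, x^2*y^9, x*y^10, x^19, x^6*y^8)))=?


Socle = ann(m) = span of standard monomials u with x*u, y*u in I (staircase corners).
Minimal generators: x^19, x^17*y, x^10*y^6, x^6*y^8, x^2*y^9, x*y^10, y^11
Corners: y^10, xy^9, x^5y^8, x^9y^7, x^16y^5, x^18
Socle dim=6


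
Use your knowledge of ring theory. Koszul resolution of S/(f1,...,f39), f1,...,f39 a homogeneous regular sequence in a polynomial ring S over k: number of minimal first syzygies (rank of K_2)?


Regular sequence => Koszul complex is the minimal free resolution.
Syz_1 minimally generated by Koszul relations f_i*e_j - f_j*e_i (i<j): mu(Syz_1) = beta_2 = C(m,2) = m(m-1)/2
m=39
39*38/2 = 741


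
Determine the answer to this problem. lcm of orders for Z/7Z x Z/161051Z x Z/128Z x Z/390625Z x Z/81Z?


Exponent = lcm of the cyclic orders; pairwise coprime => product.
7^1*11^5*2^7*5^8*3^4=7*161051*128*390625*81=4565795850000000


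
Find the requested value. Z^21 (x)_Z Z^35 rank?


rank(M(x)N) = rank(M)*rank(N)
21*35 = 735


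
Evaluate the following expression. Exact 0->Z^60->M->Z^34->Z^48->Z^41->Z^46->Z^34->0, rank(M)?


Alt sum=0:
(-1)^0*60 + (-1)^1*? + (-1)^2*34 + (-1)^3*48 + (-1)^4*41 + (-1)^5*46 + (-1)^6*34=0
rank(M)=75


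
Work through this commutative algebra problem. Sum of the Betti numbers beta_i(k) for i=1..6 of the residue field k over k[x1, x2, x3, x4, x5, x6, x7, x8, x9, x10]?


Koszul resolution: beta_i(k)=C(n,i), n=10
C(10,1)=10, C(10,2)=45, C(10,3)=120, C(10,4)=210, C(10,5)=252, C(10,6)=210
Sum=847


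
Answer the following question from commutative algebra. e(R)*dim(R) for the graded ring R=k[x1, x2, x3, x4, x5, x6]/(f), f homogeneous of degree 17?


e(R)=deg(f)=17, dim(R)=6-1=5
e*dim=17*5=85


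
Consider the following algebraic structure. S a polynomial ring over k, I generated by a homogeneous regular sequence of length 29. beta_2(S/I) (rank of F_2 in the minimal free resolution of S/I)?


Regular sequence => Koszul complex is the minimal free resolution.
Syz_1 minimally generated by Koszul relations f_i*e_j - f_j*e_i (i<j): mu(Syz_1) = beta_2 = C(m,2) = m(m-1)/2
m=29
29*28/2 = 406


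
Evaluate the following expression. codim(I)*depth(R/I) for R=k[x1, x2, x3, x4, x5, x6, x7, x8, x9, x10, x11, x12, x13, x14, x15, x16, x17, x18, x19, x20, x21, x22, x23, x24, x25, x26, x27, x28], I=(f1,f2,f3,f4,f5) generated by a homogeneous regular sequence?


codim=5, depth=dim(R/I)=28-5=23
Product=5*23=115


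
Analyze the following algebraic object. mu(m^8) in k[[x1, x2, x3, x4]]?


C(n+d-1,d)=C(11,8)=165


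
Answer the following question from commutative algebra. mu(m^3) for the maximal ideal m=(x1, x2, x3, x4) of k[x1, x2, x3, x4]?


Graded Nakayama: mu(m^d) = dim_k (m^d/m^(d+1)) = #degree-3 monomials in 4 vars
C(n+d-1,d)=C(6,3)=20


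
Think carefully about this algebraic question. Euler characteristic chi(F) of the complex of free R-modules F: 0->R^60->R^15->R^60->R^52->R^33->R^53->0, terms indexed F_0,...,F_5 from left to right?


chi = sum (-1)^i * rank:
(-1)^0*60=60
(-1)^1*15=-15
(-1)^2*60=60
(-1)^3*52=-52
(-1)^4*33=33
(-1)^5*53=-53
chi=33


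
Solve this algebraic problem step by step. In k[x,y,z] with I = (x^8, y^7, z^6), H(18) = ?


Need i<8, j<7, k<6 with i+j+k=18.
For each i, j ranges over max(0,18-i-5)..min(6,18-i):
  i=0: j in [13,6] -> 0
  i=1: j in [12,6] -> 0
  i=2: j in [11,6] -> 0
  i=3: j in [10,6] -> 0
  i=4: j in [9,6] -> 0
  i=5: j in [8,6] -> 0
  i=6: j in [7,6] -> 0
  i=7: j in [6,6] -> 1
H(18) = 0+0+0+0+0+0+0+1 = 1


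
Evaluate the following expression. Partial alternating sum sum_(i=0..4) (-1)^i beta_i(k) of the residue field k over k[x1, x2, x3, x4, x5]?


Koszul resolution: beta_i(k)=C(n,i), n=5
sum_(i=0..p) (-1)^i C(n,i) = (-1)^p C(n-1,p)
(-1)^4*C(4,4) = (-1)^4*1 = 1


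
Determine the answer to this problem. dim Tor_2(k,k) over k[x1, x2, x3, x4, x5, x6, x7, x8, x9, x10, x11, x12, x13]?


Koszul: C(n,i)=C(13,2)=78


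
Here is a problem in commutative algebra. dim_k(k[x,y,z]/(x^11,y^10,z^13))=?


Basis: x^iy^jz^k, i<11,j<10,k<13
11*10*13=1430


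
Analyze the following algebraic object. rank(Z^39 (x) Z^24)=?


rank(M(x)N) = rank(M)*rank(N)
39*24 = 936


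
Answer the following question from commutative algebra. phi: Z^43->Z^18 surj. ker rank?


rank(ker) = 43-18 = 25


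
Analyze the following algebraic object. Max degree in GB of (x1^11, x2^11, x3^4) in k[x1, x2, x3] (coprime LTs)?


Pure powers, coprime LTs => already GB.
Degrees: 11, 11, 4
Max=11


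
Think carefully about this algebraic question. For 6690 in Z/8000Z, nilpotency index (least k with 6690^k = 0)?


6690^k mod 8000:
k=1: 6690
k=2: 4100
k=3: 5000
k=4: 2000
k=5: 4000
k=6: 0
First zero at k = 6
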